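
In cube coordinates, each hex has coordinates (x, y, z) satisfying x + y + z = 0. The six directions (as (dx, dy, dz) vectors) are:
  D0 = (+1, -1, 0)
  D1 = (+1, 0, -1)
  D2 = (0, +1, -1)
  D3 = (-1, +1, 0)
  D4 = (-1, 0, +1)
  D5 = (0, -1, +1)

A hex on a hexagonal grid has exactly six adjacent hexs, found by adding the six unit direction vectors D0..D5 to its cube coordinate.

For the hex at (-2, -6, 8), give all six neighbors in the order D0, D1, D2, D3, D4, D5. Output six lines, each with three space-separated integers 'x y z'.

Center: (-2, -6, 8). Add each direction:
  D0: (-2, -6, 8) + (1, -1, 0) = (-1, -7, 8)
  D1: (-2, -6, 8) + (1, 0, -1) = (-1, -6, 7)
  D2: (-2, -6, 8) + (0, 1, -1) = (-2, -5, 7)
  D3: (-2, -6, 8) + (-1, 1, 0) = (-3, -5, 8)
  D4: (-2, -6, 8) + (-1, 0, 1) = (-3, -6, 9)
  D5: (-2, -6, 8) + (0, -1, 1) = (-2, -7, 9)

Answer: -1 -7 8
-1 -6 7
-2 -5 7
-3 -5 8
-3 -6 9
-2 -7 9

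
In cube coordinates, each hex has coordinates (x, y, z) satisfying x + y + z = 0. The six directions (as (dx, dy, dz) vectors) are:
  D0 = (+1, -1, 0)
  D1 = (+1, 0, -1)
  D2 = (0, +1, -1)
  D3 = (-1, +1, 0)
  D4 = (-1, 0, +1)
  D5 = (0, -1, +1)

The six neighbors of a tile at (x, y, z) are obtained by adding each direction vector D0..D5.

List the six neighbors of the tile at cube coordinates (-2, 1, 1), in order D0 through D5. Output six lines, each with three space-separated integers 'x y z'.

Answer: -1 0 1
-1 1 0
-2 2 0
-3 2 1
-3 1 2
-2 0 2

Derivation:
Center: (-2, 1, 1). Add each direction:
  D0: (-2, 1, 1) + (1, -1, 0) = (-1, 0, 1)
  D1: (-2, 1, 1) + (1, 0, -1) = (-1, 1, 0)
  D2: (-2, 1, 1) + (0, 1, -1) = (-2, 2, 0)
  D3: (-2, 1, 1) + (-1, 1, 0) = (-3, 2, 1)
  D4: (-2, 1, 1) + (-1, 0, 1) = (-3, 1, 2)
  D5: (-2, 1, 1) + (0, -1, 1) = (-2, 0, 2)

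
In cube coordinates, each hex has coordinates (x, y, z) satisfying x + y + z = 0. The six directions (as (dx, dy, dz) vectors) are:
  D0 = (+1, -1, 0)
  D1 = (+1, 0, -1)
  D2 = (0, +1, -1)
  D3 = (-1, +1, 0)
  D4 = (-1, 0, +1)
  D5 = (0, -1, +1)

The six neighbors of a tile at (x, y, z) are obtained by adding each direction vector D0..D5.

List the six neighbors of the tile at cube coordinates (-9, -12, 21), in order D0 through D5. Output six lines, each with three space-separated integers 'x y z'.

Center: (-9, -12, 21). Add each direction:
  D0: (-9, -12, 21) + (1, -1, 0) = (-8, -13, 21)
  D1: (-9, -12, 21) + (1, 0, -1) = (-8, -12, 20)
  D2: (-9, -12, 21) + (0, 1, -1) = (-9, -11, 20)
  D3: (-9, -12, 21) + (-1, 1, 0) = (-10, -11, 21)
  D4: (-9, -12, 21) + (-1, 0, 1) = (-10, -12, 22)
  D5: (-9, -12, 21) + (0, -1, 1) = (-9, -13, 22)

Answer: -8 -13 21
-8 -12 20
-9 -11 20
-10 -11 21
-10 -12 22
-9 -13 22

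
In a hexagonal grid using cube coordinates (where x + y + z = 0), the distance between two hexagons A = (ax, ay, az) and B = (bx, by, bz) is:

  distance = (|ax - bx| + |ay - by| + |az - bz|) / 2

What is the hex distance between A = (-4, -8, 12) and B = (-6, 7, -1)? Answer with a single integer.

Answer: 15

Derivation:
|ax - bx| = |-4 - (-6)| = 2
|ay - by| = |-8 - 7| = 15
|az - bz| = |12 - (-1)| = 13
distance = (2 + 15 + 13) / 2 = 30 / 2 = 15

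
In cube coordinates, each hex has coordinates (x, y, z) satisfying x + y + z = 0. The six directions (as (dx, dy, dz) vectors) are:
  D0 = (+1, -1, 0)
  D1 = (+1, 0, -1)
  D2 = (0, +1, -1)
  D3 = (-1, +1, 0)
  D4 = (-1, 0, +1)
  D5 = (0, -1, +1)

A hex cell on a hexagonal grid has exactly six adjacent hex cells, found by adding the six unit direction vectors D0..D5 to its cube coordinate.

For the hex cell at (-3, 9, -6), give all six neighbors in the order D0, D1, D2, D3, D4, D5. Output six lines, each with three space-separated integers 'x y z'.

Center: (-3, 9, -6). Add each direction:
  D0: (-3, 9, -6) + (1, -1, 0) = (-2, 8, -6)
  D1: (-3, 9, -6) + (1, 0, -1) = (-2, 9, -7)
  D2: (-3, 9, -6) + (0, 1, -1) = (-3, 10, -7)
  D3: (-3, 9, -6) + (-1, 1, 0) = (-4, 10, -6)
  D4: (-3, 9, -6) + (-1, 0, 1) = (-4, 9, -5)
  D5: (-3, 9, -6) + (0, -1, 1) = (-3, 8, -5)

Answer: -2 8 -6
-2 9 -7
-3 10 -7
-4 10 -6
-4 9 -5
-3 8 -5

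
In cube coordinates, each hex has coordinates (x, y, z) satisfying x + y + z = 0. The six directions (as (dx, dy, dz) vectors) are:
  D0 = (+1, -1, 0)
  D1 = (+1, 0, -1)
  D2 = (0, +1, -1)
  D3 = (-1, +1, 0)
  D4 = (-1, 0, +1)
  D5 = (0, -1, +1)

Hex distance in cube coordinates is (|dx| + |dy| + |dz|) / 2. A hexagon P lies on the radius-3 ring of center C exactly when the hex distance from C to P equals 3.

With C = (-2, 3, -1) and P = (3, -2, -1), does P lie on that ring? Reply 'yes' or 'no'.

Answer: no

Derivation:
|px - cx| = |3 - (-2)| = 5
|py - cy| = |-2 - 3| = 5
|pz - cz| = |-1 - (-1)| = 0
distance = (5+5+0)/2 = 10/2 = 5
radius = 3; distance != radius -> no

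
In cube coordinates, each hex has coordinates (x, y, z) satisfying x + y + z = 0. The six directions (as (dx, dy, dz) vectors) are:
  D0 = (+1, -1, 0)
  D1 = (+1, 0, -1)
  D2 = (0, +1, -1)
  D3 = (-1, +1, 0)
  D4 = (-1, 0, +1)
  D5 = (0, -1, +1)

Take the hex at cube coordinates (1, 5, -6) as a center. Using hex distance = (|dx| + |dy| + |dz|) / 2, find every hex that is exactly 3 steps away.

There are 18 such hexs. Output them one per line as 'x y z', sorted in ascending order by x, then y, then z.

Walk ring at distance 3 from (1, 5, -6):
Start at center + D4*3 = (-2, 5, -3)
  hex 0: (-2, 5, -3)
  hex 1: (-1, 4, -3)
  hex 2: (0, 3, -3)
  hex 3: (1, 2, -3)
  hex 4: (2, 2, -4)
  hex 5: (3, 2, -5)
  hex 6: (4, 2, -6)
  hex 7: (4, 3, -7)
  hex 8: (4, 4, -8)
  hex 9: (4, 5, -9)
  hex 10: (3, 6, -9)
  hex 11: (2, 7, -9)
  hex 12: (1, 8, -9)
  hex 13: (0, 8, -8)
  hex 14: (-1, 8, -7)
  hex 15: (-2, 8, -6)
  hex 16: (-2, 7, -5)
  hex 17: (-2, 6, -4)
Sorted: 18 hexes.

Answer: -2 5 -3
-2 6 -4
-2 7 -5
-2 8 -6
-1 4 -3
-1 8 -7
0 3 -3
0 8 -8
1 2 -3
1 8 -9
2 2 -4
2 7 -9
3 2 -5
3 6 -9
4 2 -6
4 3 -7
4 4 -8
4 5 -9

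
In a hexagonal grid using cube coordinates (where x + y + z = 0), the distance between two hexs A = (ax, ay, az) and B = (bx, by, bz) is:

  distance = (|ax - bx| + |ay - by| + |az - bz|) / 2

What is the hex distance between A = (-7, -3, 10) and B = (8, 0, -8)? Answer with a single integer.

|ax - bx| = |-7 - 8| = 15
|ay - by| = |-3 - 0| = 3
|az - bz| = |10 - (-8)| = 18
distance = (15 + 3 + 18) / 2 = 36 / 2 = 18

Answer: 18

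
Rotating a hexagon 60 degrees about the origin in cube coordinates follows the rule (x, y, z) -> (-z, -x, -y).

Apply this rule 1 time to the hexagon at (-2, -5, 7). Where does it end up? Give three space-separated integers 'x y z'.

Start: (-2, -5, 7)
Step 1: (-2, -5, 7) -> (-(7), -(-2), -(-5)) = (-7, 2, 5)

Answer: -7 2 5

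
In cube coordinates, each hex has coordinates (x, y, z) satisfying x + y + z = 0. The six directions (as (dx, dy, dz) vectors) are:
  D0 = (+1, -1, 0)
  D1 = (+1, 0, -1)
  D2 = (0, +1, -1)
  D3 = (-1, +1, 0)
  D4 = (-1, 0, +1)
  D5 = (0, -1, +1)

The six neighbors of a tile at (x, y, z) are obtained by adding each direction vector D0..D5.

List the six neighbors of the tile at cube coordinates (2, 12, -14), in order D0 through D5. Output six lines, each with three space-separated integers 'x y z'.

Center: (2, 12, -14). Add each direction:
  D0: (2, 12, -14) + (1, -1, 0) = (3, 11, -14)
  D1: (2, 12, -14) + (1, 0, -1) = (3, 12, -15)
  D2: (2, 12, -14) + (0, 1, -1) = (2, 13, -15)
  D3: (2, 12, -14) + (-1, 1, 0) = (1, 13, -14)
  D4: (2, 12, -14) + (-1, 0, 1) = (1, 12, -13)
  D5: (2, 12, -14) + (0, -1, 1) = (2, 11, -13)

Answer: 3 11 -14
3 12 -15
2 13 -15
1 13 -14
1 12 -13
2 11 -13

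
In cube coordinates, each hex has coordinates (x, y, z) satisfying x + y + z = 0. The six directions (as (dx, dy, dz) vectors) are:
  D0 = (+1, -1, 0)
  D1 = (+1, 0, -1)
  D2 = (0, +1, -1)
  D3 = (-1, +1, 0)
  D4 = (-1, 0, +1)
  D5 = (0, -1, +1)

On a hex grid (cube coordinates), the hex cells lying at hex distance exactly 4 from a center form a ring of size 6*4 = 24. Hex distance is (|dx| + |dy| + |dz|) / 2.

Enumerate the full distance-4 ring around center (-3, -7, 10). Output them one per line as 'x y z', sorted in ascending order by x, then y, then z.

Walk ring at distance 4 from (-3, -7, 10):
Start at center + D4*4 = (-7, -7, 14)
  hex 0: (-7, -7, 14)
  hex 1: (-6, -8, 14)
  hex 2: (-5, -9, 14)
  hex 3: (-4, -10, 14)
  hex 4: (-3, -11, 14)
  hex 5: (-2, -11, 13)
  hex 6: (-1, -11, 12)
  hex 7: (0, -11, 11)
  hex 8: (1, -11, 10)
  hex 9: (1, -10, 9)
  hex 10: (1, -9, 8)
  hex 11: (1, -8, 7)
  hex 12: (1, -7, 6)
  hex 13: (0, -6, 6)
  hex 14: (-1, -5, 6)
  hex 15: (-2, -4, 6)
  hex 16: (-3, -3, 6)
  hex 17: (-4, -3, 7)
  hex 18: (-5, -3, 8)
  hex 19: (-6, -3, 9)
  hex 20: (-7, -3, 10)
  hex 21: (-7, -4, 11)
  hex 22: (-7, -5, 12)
  hex 23: (-7, -6, 13)
Sorted: 24 hexes.

Answer: -7 -7 14
-7 -6 13
-7 -5 12
-7 -4 11
-7 -3 10
-6 -8 14
-6 -3 9
-5 -9 14
-5 -3 8
-4 -10 14
-4 -3 7
-3 -11 14
-3 -3 6
-2 -11 13
-2 -4 6
-1 -11 12
-1 -5 6
0 -11 11
0 -6 6
1 -11 10
1 -10 9
1 -9 8
1 -8 7
1 -7 6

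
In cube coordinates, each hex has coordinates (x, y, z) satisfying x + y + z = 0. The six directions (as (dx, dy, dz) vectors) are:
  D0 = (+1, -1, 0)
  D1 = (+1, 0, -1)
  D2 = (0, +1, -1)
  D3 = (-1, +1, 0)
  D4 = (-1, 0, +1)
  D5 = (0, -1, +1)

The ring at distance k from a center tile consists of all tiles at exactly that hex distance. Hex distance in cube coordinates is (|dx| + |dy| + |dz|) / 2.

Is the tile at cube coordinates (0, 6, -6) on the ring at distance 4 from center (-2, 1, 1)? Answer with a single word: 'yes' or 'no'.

Answer: no

Derivation:
|px - cx| = |0 - (-2)| = 2
|py - cy| = |6 - 1| = 5
|pz - cz| = |-6 - 1| = 7
distance = (2+5+7)/2 = 14/2 = 7
radius = 4; distance != radius -> no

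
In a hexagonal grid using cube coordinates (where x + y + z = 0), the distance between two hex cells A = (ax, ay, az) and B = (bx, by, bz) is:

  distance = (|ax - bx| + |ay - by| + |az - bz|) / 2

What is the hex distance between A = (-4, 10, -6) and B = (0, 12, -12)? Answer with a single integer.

Answer: 6

Derivation:
|ax - bx| = |-4 - 0| = 4
|ay - by| = |10 - 12| = 2
|az - bz| = |-6 - (-12)| = 6
distance = (4 + 2 + 6) / 2 = 12 / 2 = 6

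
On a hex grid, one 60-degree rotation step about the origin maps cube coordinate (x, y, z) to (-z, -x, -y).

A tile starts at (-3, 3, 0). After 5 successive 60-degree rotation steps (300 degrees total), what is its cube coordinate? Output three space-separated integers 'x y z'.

Start: (-3, 3, 0)
Step 1: (-3, 3, 0) -> (-(0), -(-3), -(3)) = (0, 3, -3)
Step 2: (0, 3, -3) -> (-(-3), -(0), -(3)) = (3, 0, -3)
Step 3: (3, 0, -3) -> (-(-3), -(3), -(0)) = (3, -3, 0)
Step 4: (3, -3, 0) -> (-(0), -(3), -(-3)) = (0, -3, 3)
Step 5: (0, -3, 3) -> (-(3), -(0), -(-3)) = (-3, 0, 3)

Answer: -3 0 3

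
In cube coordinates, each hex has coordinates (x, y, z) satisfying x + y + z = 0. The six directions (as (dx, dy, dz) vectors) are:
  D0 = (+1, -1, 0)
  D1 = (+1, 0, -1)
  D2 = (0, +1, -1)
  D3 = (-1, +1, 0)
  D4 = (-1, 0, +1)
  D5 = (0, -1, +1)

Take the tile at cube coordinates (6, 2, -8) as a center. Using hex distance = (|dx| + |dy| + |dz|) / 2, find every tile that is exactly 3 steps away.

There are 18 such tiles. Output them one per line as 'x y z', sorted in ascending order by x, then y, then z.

Walk ring at distance 3 from (6, 2, -8):
Start at center + D4*3 = (3, 2, -5)
  hex 0: (3, 2, -5)
  hex 1: (4, 1, -5)
  hex 2: (5, 0, -5)
  hex 3: (6, -1, -5)
  hex 4: (7, -1, -6)
  hex 5: (8, -1, -7)
  hex 6: (9, -1, -8)
  hex 7: (9, 0, -9)
  hex 8: (9, 1, -10)
  hex 9: (9, 2, -11)
  hex 10: (8, 3, -11)
  hex 11: (7, 4, -11)
  hex 12: (6, 5, -11)
  hex 13: (5, 5, -10)
  hex 14: (4, 5, -9)
  hex 15: (3, 5, -8)
  hex 16: (3, 4, -7)
  hex 17: (3, 3, -6)
Sorted: 18 hexes.

Answer: 3 2 -5
3 3 -6
3 4 -7
3 5 -8
4 1 -5
4 5 -9
5 0 -5
5 5 -10
6 -1 -5
6 5 -11
7 -1 -6
7 4 -11
8 -1 -7
8 3 -11
9 -1 -8
9 0 -9
9 1 -10
9 2 -11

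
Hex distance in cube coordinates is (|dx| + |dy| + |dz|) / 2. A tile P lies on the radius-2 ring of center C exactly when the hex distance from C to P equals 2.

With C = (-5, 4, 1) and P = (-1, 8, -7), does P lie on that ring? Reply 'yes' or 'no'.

|px - cx| = |-1 - (-5)| = 4
|py - cy| = |8 - 4| = 4
|pz - cz| = |-7 - 1| = 8
distance = (4+4+8)/2 = 16/2 = 8
radius = 2; distance != radius -> no

Answer: no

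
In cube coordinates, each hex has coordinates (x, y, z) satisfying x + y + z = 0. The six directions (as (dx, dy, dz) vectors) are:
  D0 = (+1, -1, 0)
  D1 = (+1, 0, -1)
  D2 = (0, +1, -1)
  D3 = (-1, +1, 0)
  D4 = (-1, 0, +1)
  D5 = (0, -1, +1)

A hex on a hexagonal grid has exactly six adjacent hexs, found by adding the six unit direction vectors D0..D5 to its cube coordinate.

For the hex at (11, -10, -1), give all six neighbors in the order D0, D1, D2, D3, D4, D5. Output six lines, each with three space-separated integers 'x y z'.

Answer: 12 -11 -1
12 -10 -2
11 -9 -2
10 -9 -1
10 -10 0
11 -11 0

Derivation:
Center: (11, -10, -1). Add each direction:
  D0: (11, -10, -1) + (1, -1, 0) = (12, -11, -1)
  D1: (11, -10, -1) + (1, 0, -1) = (12, -10, -2)
  D2: (11, -10, -1) + (0, 1, -1) = (11, -9, -2)
  D3: (11, -10, -1) + (-1, 1, 0) = (10, -9, -1)
  D4: (11, -10, -1) + (-1, 0, 1) = (10, -10, 0)
  D5: (11, -10, -1) + (0, -1, 1) = (11, -11, 0)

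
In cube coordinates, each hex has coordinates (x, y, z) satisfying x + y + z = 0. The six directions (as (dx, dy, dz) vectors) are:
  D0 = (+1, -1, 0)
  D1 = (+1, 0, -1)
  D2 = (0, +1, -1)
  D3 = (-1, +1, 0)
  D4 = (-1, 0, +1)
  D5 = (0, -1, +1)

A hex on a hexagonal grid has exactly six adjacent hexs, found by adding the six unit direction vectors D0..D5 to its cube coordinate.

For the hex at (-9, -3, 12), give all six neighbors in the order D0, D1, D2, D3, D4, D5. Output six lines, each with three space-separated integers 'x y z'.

Answer: -8 -4 12
-8 -3 11
-9 -2 11
-10 -2 12
-10 -3 13
-9 -4 13

Derivation:
Center: (-9, -3, 12). Add each direction:
  D0: (-9, -3, 12) + (1, -1, 0) = (-8, -4, 12)
  D1: (-9, -3, 12) + (1, 0, -1) = (-8, -3, 11)
  D2: (-9, -3, 12) + (0, 1, -1) = (-9, -2, 11)
  D3: (-9, -3, 12) + (-1, 1, 0) = (-10, -2, 12)
  D4: (-9, -3, 12) + (-1, 0, 1) = (-10, -3, 13)
  D5: (-9, -3, 12) + (0, -1, 1) = (-9, -4, 13)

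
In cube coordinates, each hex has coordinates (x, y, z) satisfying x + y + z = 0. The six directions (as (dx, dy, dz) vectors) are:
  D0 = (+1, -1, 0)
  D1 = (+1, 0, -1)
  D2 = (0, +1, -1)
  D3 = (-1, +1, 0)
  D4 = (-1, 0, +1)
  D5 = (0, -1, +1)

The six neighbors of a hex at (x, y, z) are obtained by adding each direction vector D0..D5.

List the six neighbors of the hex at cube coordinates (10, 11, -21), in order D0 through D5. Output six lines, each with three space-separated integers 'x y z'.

Answer: 11 10 -21
11 11 -22
10 12 -22
9 12 -21
9 11 -20
10 10 -20

Derivation:
Center: (10, 11, -21). Add each direction:
  D0: (10, 11, -21) + (1, -1, 0) = (11, 10, -21)
  D1: (10, 11, -21) + (1, 0, -1) = (11, 11, -22)
  D2: (10, 11, -21) + (0, 1, -1) = (10, 12, -22)
  D3: (10, 11, -21) + (-1, 1, 0) = (9, 12, -21)
  D4: (10, 11, -21) + (-1, 0, 1) = (9, 11, -20)
  D5: (10, 11, -21) + (0, -1, 1) = (10, 10, -20)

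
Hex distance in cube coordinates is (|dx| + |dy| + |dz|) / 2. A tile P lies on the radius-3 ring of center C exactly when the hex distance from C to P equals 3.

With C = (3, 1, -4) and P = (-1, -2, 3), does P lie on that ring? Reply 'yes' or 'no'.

Answer: no

Derivation:
|px - cx| = |-1 - 3| = 4
|py - cy| = |-2 - 1| = 3
|pz - cz| = |3 - (-4)| = 7
distance = (4+3+7)/2 = 14/2 = 7
radius = 3; distance != radius -> no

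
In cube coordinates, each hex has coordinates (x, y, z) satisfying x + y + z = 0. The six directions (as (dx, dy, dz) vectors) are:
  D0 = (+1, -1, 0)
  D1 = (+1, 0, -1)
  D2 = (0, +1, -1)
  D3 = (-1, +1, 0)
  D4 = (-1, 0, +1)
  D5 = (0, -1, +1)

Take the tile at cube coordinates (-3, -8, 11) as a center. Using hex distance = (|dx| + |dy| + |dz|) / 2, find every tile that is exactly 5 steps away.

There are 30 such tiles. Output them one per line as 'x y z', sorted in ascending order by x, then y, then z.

Answer: -8 -8 16
-8 -7 15
-8 -6 14
-8 -5 13
-8 -4 12
-8 -3 11
-7 -9 16
-7 -3 10
-6 -10 16
-6 -3 9
-5 -11 16
-5 -3 8
-4 -12 16
-4 -3 7
-3 -13 16
-3 -3 6
-2 -13 15
-2 -4 6
-1 -13 14
-1 -5 6
0 -13 13
0 -6 6
1 -13 12
1 -7 6
2 -13 11
2 -12 10
2 -11 9
2 -10 8
2 -9 7
2 -8 6

Derivation:
Walk ring at distance 5 from (-3, -8, 11):
Start at center + D4*5 = (-8, -8, 16)
  hex 0: (-8, -8, 16)
  hex 1: (-7, -9, 16)
  hex 2: (-6, -10, 16)
  hex 3: (-5, -11, 16)
  hex 4: (-4, -12, 16)
  hex 5: (-3, -13, 16)
  hex 6: (-2, -13, 15)
  hex 7: (-1, -13, 14)
  hex 8: (0, -13, 13)
  hex 9: (1, -13, 12)
  hex 10: (2, -13, 11)
  hex 11: (2, -12, 10)
  hex 12: (2, -11, 9)
  hex 13: (2, -10, 8)
  hex 14: (2, -9, 7)
  hex 15: (2, -8, 6)
  hex 16: (1, -7, 6)
  hex 17: (0, -6, 6)
  hex 18: (-1, -5, 6)
  hex 19: (-2, -4, 6)
  hex 20: (-3, -3, 6)
  hex 21: (-4, -3, 7)
  hex 22: (-5, -3, 8)
  hex 23: (-6, -3, 9)
  hex 24: (-7, -3, 10)
  hex 25: (-8, -3, 11)
  hex 26: (-8, -4, 12)
  hex 27: (-8, -5, 13)
  hex 28: (-8, -6, 14)
  hex 29: (-8, -7, 15)
Sorted: 30 hexes.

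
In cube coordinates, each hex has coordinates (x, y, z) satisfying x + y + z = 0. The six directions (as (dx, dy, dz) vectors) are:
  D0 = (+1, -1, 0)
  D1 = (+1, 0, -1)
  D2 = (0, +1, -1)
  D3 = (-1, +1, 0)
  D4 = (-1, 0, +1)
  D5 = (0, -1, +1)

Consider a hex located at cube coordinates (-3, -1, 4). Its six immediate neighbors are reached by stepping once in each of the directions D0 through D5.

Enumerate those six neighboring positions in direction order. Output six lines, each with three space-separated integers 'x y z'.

Center: (-3, -1, 4). Add each direction:
  D0: (-3, -1, 4) + (1, -1, 0) = (-2, -2, 4)
  D1: (-3, -1, 4) + (1, 0, -1) = (-2, -1, 3)
  D2: (-3, -1, 4) + (0, 1, -1) = (-3, 0, 3)
  D3: (-3, -1, 4) + (-1, 1, 0) = (-4, 0, 4)
  D4: (-3, -1, 4) + (-1, 0, 1) = (-4, -1, 5)
  D5: (-3, -1, 4) + (0, -1, 1) = (-3, -2, 5)

Answer: -2 -2 4
-2 -1 3
-3 0 3
-4 0 4
-4 -1 5
-3 -2 5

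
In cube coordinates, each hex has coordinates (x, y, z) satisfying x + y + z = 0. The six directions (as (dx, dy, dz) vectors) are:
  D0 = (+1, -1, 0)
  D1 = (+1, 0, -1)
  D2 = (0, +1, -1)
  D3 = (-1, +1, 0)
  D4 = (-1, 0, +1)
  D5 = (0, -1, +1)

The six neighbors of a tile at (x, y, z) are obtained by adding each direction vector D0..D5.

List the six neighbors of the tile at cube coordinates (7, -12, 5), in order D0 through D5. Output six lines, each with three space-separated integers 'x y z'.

Center: (7, -12, 5). Add each direction:
  D0: (7, -12, 5) + (1, -1, 0) = (8, -13, 5)
  D1: (7, -12, 5) + (1, 0, -1) = (8, -12, 4)
  D2: (7, -12, 5) + (0, 1, -1) = (7, -11, 4)
  D3: (7, -12, 5) + (-1, 1, 0) = (6, -11, 5)
  D4: (7, -12, 5) + (-1, 0, 1) = (6, -12, 6)
  D5: (7, -12, 5) + (0, -1, 1) = (7, -13, 6)

Answer: 8 -13 5
8 -12 4
7 -11 4
6 -11 5
6 -12 6
7 -13 6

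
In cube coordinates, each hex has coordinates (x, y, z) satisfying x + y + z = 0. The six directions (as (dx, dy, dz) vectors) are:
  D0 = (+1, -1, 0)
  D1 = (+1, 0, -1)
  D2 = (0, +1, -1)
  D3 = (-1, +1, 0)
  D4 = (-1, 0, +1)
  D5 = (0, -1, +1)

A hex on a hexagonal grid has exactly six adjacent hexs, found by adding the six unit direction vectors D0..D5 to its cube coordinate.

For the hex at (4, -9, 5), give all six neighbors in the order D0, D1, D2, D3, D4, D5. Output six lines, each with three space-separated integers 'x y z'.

Center: (4, -9, 5). Add each direction:
  D0: (4, -9, 5) + (1, -1, 0) = (5, -10, 5)
  D1: (4, -9, 5) + (1, 0, -1) = (5, -9, 4)
  D2: (4, -9, 5) + (0, 1, -1) = (4, -8, 4)
  D3: (4, -9, 5) + (-1, 1, 0) = (3, -8, 5)
  D4: (4, -9, 5) + (-1, 0, 1) = (3, -9, 6)
  D5: (4, -9, 5) + (0, -1, 1) = (4, -10, 6)

Answer: 5 -10 5
5 -9 4
4 -8 4
3 -8 5
3 -9 6
4 -10 6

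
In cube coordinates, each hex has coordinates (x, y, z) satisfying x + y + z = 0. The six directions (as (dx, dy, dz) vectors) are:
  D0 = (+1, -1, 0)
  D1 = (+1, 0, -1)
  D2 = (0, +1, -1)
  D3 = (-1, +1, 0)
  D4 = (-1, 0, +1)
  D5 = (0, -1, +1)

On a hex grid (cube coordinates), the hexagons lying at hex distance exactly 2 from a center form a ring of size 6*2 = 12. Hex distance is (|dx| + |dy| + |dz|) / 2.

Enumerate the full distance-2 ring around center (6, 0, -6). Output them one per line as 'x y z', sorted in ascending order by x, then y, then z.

Answer: 4 0 -4
4 1 -5
4 2 -6
5 -1 -4
5 2 -7
6 -2 -4
6 2 -8
7 -2 -5
7 1 -8
8 -2 -6
8 -1 -7
8 0 -8

Derivation:
Walk ring at distance 2 from (6, 0, -6):
Start at center + D4*2 = (4, 0, -4)
  hex 0: (4, 0, -4)
  hex 1: (5, -1, -4)
  hex 2: (6, -2, -4)
  hex 3: (7, -2, -5)
  hex 4: (8, -2, -6)
  hex 5: (8, -1, -7)
  hex 6: (8, 0, -8)
  hex 7: (7, 1, -8)
  hex 8: (6, 2, -8)
  hex 9: (5, 2, -7)
  hex 10: (4, 2, -6)
  hex 11: (4, 1, -5)
Sorted: 12 hexes.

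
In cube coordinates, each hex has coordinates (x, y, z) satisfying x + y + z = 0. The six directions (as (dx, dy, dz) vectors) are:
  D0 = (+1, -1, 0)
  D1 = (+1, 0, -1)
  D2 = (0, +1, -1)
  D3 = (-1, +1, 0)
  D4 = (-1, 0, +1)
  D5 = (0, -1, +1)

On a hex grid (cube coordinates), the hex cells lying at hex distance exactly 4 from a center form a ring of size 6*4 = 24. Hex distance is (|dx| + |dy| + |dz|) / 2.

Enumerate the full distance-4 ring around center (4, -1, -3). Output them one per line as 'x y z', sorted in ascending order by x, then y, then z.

Answer: 0 -1 1
0 0 0
0 1 -1
0 2 -2
0 3 -3
1 -2 1
1 3 -4
2 -3 1
2 3 -5
3 -4 1
3 3 -6
4 -5 1
4 3 -7
5 -5 0
5 2 -7
6 -5 -1
6 1 -7
7 -5 -2
7 0 -7
8 -5 -3
8 -4 -4
8 -3 -5
8 -2 -6
8 -1 -7

Derivation:
Walk ring at distance 4 from (4, -1, -3):
Start at center + D4*4 = (0, -1, 1)
  hex 0: (0, -1, 1)
  hex 1: (1, -2, 1)
  hex 2: (2, -3, 1)
  hex 3: (3, -4, 1)
  hex 4: (4, -5, 1)
  hex 5: (5, -5, 0)
  hex 6: (6, -5, -1)
  hex 7: (7, -5, -2)
  hex 8: (8, -5, -3)
  hex 9: (8, -4, -4)
  hex 10: (8, -3, -5)
  hex 11: (8, -2, -6)
  hex 12: (8, -1, -7)
  hex 13: (7, 0, -7)
  hex 14: (6, 1, -7)
  hex 15: (5, 2, -7)
  hex 16: (4, 3, -7)
  hex 17: (3, 3, -6)
  hex 18: (2, 3, -5)
  hex 19: (1, 3, -4)
  hex 20: (0, 3, -3)
  hex 21: (0, 2, -2)
  hex 22: (0, 1, -1)
  hex 23: (0, 0, 0)
Sorted: 24 hexes.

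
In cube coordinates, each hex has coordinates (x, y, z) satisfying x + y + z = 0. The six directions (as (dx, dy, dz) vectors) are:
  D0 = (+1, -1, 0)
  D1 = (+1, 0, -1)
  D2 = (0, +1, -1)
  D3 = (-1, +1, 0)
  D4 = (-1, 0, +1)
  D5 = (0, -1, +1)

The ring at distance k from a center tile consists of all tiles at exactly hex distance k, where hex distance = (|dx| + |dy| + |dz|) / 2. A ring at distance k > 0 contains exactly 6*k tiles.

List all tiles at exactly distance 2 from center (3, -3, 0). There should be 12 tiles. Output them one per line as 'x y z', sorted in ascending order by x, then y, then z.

Walk ring at distance 2 from (3, -3, 0):
Start at center + D4*2 = (1, -3, 2)
  hex 0: (1, -3, 2)
  hex 1: (2, -4, 2)
  hex 2: (3, -5, 2)
  hex 3: (4, -5, 1)
  hex 4: (5, -5, 0)
  hex 5: (5, -4, -1)
  hex 6: (5, -3, -2)
  hex 7: (4, -2, -2)
  hex 8: (3, -1, -2)
  hex 9: (2, -1, -1)
  hex 10: (1, -1, 0)
  hex 11: (1, -2, 1)
Sorted: 12 hexes.

Answer: 1 -3 2
1 -2 1
1 -1 0
2 -4 2
2 -1 -1
3 -5 2
3 -1 -2
4 -5 1
4 -2 -2
5 -5 0
5 -4 -1
5 -3 -2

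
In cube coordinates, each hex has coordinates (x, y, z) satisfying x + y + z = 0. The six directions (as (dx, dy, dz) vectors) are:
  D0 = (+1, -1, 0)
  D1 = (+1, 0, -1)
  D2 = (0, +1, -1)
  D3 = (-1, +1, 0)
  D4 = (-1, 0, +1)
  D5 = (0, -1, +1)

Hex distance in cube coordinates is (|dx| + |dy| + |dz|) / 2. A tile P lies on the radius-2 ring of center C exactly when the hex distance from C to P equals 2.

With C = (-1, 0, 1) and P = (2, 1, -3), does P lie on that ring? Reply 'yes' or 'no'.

|px - cx| = |2 - (-1)| = 3
|py - cy| = |1 - 0| = 1
|pz - cz| = |-3 - 1| = 4
distance = (3+1+4)/2 = 8/2 = 4
radius = 2; distance != radius -> no

Answer: no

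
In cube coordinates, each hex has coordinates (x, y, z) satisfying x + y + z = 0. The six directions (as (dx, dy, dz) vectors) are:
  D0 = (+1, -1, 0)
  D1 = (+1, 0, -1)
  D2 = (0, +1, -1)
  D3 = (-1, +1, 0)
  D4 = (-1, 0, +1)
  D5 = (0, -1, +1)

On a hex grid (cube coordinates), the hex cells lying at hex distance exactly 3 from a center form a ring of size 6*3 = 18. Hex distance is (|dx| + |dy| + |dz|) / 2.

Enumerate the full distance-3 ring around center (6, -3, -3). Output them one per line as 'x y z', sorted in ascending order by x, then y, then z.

Walk ring at distance 3 from (6, -3, -3):
Start at center + D4*3 = (3, -3, 0)
  hex 0: (3, -3, 0)
  hex 1: (4, -4, 0)
  hex 2: (5, -5, 0)
  hex 3: (6, -6, 0)
  hex 4: (7, -6, -1)
  hex 5: (8, -6, -2)
  hex 6: (9, -6, -3)
  hex 7: (9, -5, -4)
  hex 8: (9, -4, -5)
  hex 9: (9, -3, -6)
  hex 10: (8, -2, -6)
  hex 11: (7, -1, -6)
  hex 12: (6, 0, -6)
  hex 13: (5, 0, -5)
  hex 14: (4, 0, -4)
  hex 15: (3, 0, -3)
  hex 16: (3, -1, -2)
  hex 17: (3, -2, -1)
Sorted: 18 hexes.

Answer: 3 -3 0
3 -2 -1
3 -1 -2
3 0 -3
4 -4 0
4 0 -4
5 -5 0
5 0 -5
6 -6 0
6 0 -6
7 -6 -1
7 -1 -6
8 -6 -2
8 -2 -6
9 -6 -3
9 -5 -4
9 -4 -5
9 -3 -6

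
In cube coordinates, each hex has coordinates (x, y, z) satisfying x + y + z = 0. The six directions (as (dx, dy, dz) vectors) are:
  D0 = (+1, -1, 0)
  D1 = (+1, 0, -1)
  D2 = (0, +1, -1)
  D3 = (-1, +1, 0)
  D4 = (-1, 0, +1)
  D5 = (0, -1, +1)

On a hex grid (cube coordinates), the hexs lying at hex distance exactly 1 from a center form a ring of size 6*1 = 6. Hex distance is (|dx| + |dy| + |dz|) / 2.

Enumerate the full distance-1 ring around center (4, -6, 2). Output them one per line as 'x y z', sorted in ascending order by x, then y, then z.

Answer: 3 -6 3
3 -5 2
4 -7 3
4 -5 1
5 -7 2
5 -6 1

Derivation:
Walk ring at distance 1 from (4, -6, 2):
Start at center + D4*1 = (3, -6, 3)
  hex 0: (3, -6, 3)
  hex 1: (4, -7, 3)
  hex 2: (5, -7, 2)
  hex 3: (5, -6, 1)
  hex 4: (4, -5, 1)
  hex 5: (3, -5, 2)
Sorted: 6 hexes.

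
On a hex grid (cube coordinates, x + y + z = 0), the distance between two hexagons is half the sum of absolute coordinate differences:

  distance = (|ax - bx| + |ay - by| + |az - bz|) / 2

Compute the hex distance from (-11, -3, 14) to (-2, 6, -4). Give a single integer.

|ax - bx| = |-11 - (-2)| = 9
|ay - by| = |-3 - 6| = 9
|az - bz| = |14 - (-4)| = 18
distance = (9 + 9 + 18) / 2 = 36 / 2 = 18

Answer: 18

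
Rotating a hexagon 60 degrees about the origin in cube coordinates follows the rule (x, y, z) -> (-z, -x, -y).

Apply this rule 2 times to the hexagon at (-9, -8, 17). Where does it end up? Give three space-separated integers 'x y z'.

Answer: -8 17 -9

Derivation:
Start: (-9, -8, 17)
Step 1: (-9, -8, 17) -> (-(17), -(-9), -(-8)) = (-17, 9, 8)
Step 2: (-17, 9, 8) -> (-(8), -(-17), -(9)) = (-8, 17, -9)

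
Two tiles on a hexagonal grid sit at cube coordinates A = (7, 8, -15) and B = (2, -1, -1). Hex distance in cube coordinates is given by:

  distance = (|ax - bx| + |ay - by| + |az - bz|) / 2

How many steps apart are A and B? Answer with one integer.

|ax - bx| = |7 - 2| = 5
|ay - by| = |8 - (-1)| = 9
|az - bz| = |-15 - (-1)| = 14
distance = (5 + 9 + 14) / 2 = 28 / 2 = 14

Answer: 14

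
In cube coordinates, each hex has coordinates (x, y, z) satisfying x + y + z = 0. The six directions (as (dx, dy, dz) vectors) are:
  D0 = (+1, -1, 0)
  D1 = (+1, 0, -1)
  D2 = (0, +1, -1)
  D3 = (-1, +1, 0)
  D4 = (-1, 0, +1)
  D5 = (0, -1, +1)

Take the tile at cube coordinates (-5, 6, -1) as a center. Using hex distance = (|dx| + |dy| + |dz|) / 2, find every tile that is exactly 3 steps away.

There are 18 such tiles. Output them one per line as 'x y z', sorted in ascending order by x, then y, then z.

Walk ring at distance 3 from (-5, 6, -1):
Start at center + D4*3 = (-8, 6, 2)
  hex 0: (-8, 6, 2)
  hex 1: (-7, 5, 2)
  hex 2: (-6, 4, 2)
  hex 3: (-5, 3, 2)
  hex 4: (-4, 3, 1)
  hex 5: (-3, 3, 0)
  hex 6: (-2, 3, -1)
  hex 7: (-2, 4, -2)
  hex 8: (-2, 5, -3)
  hex 9: (-2, 6, -4)
  hex 10: (-3, 7, -4)
  hex 11: (-4, 8, -4)
  hex 12: (-5, 9, -4)
  hex 13: (-6, 9, -3)
  hex 14: (-7, 9, -2)
  hex 15: (-8, 9, -1)
  hex 16: (-8, 8, 0)
  hex 17: (-8, 7, 1)
Sorted: 18 hexes.

Answer: -8 6 2
-8 7 1
-8 8 0
-8 9 -1
-7 5 2
-7 9 -2
-6 4 2
-6 9 -3
-5 3 2
-5 9 -4
-4 3 1
-4 8 -4
-3 3 0
-3 7 -4
-2 3 -1
-2 4 -2
-2 5 -3
-2 6 -4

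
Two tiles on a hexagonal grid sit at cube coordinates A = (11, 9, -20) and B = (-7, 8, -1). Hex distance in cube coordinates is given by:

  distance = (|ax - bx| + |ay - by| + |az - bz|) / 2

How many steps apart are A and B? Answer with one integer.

|ax - bx| = |11 - (-7)| = 18
|ay - by| = |9 - 8| = 1
|az - bz| = |-20 - (-1)| = 19
distance = (18 + 1 + 19) / 2 = 38 / 2 = 19

Answer: 19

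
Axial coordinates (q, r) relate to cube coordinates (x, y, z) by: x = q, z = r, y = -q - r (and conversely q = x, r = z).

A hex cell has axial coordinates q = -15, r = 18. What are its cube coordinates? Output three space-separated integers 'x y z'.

Answer: -15 -3 18

Derivation:
x = q = -15
z = r = 18
y = -x - z = -(-15) - (18) = -3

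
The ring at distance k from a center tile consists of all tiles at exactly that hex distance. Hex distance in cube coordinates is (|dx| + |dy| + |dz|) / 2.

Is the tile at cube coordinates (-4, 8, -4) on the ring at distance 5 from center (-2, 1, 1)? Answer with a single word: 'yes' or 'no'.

|px - cx| = |-4 - (-2)| = 2
|py - cy| = |8 - 1| = 7
|pz - cz| = |-4 - 1| = 5
distance = (2+7+5)/2 = 14/2 = 7
radius = 5; distance != radius -> no

Answer: no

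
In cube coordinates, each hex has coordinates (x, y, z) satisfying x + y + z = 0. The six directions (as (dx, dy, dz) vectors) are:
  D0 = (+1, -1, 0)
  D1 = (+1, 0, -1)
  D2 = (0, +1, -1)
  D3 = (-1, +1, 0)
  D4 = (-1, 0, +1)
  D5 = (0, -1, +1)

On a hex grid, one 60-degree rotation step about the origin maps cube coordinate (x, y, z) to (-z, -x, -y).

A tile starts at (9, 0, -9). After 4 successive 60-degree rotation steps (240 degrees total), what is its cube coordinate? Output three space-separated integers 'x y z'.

Start: (9, 0, -9)
Step 1: (9, 0, -9) -> (-(-9), -(9), -(0)) = (9, -9, 0)
Step 2: (9, -9, 0) -> (-(0), -(9), -(-9)) = (0, -9, 9)
Step 3: (0, -9, 9) -> (-(9), -(0), -(-9)) = (-9, 0, 9)
Step 4: (-9, 0, 9) -> (-(9), -(-9), -(0)) = (-9, 9, 0)

Answer: -9 9 0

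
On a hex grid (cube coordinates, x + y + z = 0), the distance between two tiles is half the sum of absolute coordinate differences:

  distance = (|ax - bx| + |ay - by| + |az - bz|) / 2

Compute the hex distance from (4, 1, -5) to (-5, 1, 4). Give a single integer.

|ax - bx| = |4 - (-5)| = 9
|ay - by| = |1 - 1| = 0
|az - bz| = |-5 - 4| = 9
distance = (9 + 0 + 9) / 2 = 18 / 2 = 9

Answer: 9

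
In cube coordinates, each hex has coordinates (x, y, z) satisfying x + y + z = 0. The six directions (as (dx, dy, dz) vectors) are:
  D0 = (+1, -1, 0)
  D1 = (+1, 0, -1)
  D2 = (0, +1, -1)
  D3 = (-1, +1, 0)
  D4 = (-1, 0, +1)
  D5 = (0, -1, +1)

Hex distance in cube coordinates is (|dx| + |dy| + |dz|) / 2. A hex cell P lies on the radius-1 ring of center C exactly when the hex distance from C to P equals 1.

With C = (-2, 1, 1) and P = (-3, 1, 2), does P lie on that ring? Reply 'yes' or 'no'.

|px - cx| = |-3 - (-2)| = 1
|py - cy| = |1 - 1| = 0
|pz - cz| = |2 - 1| = 1
distance = (1+0+1)/2 = 2/2 = 1
radius = 1; distance == radius -> yes

Answer: yes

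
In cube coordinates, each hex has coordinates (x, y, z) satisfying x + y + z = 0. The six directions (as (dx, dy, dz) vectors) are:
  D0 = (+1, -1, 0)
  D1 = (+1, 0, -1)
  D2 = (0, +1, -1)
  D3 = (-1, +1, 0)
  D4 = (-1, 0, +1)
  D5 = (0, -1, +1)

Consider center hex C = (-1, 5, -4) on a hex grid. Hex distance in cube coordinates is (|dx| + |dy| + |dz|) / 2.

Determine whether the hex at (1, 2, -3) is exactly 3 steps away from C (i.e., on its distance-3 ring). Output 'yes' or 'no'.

|px - cx| = |1 - (-1)| = 2
|py - cy| = |2 - 5| = 3
|pz - cz| = |-3 - (-4)| = 1
distance = (2+3+1)/2 = 6/2 = 3
radius = 3; distance == radius -> yes

Answer: yes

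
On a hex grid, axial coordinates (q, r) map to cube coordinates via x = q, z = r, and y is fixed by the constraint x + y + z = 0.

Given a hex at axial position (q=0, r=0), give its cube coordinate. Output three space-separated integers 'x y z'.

x = q = 0
z = r = 0
y = -x - z = -(0) - (0) = 0

Answer: 0 0 0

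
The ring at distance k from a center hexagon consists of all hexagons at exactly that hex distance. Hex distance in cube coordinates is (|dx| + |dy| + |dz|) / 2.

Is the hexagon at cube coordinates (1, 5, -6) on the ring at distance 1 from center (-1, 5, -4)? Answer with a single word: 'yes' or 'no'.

|px - cx| = |1 - (-1)| = 2
|py - cy| = |5 - 5| = 0
|pz - cz| = |-6 - (-4)| = 2
distance = (2+0+2)/2 = 4/2 = 2
radius = 1; distance != radius -> no

Answer: no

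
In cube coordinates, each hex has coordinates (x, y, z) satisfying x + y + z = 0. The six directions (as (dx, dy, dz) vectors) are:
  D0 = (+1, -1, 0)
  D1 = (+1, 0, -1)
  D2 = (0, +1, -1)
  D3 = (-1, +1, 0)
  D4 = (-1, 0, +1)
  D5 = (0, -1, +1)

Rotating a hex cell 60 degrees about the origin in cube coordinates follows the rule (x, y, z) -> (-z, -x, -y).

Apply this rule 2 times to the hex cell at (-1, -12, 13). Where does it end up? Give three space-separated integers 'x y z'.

Start: (-1, -12, 13)
Step 1: (-1, -12, 13) -> (-(13), -(-1), -(-12)) = (-13, 1, 12)
Step 2: (-13, 1, 12) -> (-(12), -(-13), -(1)) = (-12, 13, -1)

Answer: -12 13 -1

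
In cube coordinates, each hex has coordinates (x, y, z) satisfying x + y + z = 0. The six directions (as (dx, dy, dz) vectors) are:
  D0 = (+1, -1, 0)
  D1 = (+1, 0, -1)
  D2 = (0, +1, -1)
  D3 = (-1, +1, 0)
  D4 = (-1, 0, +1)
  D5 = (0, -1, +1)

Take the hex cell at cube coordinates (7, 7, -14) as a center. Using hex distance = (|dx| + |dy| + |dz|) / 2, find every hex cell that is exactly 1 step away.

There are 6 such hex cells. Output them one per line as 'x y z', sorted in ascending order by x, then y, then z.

Answer: 6 7 -13
6 8 -14
7 6 -13
7 8 -15
8 6 -14
8 7 -15

Derivation:
Walk ring at distance 1 from (7, 7, -14):
Start at center + D4*1 = (6, 7, -13)
  hex 0: (6, 7, -13)
  hex 1: (7, 6, -13)
  hex 2: (8, 6, -14)
  hex 3: (8, 7, -15)
  hex 4: (7, 8, -15)
  hex 5: (6, 8, -14)
Sorted: 6 hexes.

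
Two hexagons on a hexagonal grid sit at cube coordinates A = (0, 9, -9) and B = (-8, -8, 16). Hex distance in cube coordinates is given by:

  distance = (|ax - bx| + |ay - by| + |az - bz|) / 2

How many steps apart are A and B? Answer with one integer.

Answer: 25

Derivation:
|ax - bx| = |0 - (-8)| = 8
|ay - by| = |9 - (-8)| = 17
|az - bz| = |-9 - 16| = 25
distance = (8 + 17 + 25) / 2 = 50 / 2 = 25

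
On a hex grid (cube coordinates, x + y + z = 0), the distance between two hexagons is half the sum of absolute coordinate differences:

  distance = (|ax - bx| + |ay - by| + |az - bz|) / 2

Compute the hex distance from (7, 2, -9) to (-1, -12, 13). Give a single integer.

|ax - bx| = |7 - (-1)| = 8
|ay - by| = |2 - (-12)| = 14
|az - bz| = |-9 - 13| = 22
distance = (8 + 14 + 22) / 2 = 44 / 2 = 22

Answer: 22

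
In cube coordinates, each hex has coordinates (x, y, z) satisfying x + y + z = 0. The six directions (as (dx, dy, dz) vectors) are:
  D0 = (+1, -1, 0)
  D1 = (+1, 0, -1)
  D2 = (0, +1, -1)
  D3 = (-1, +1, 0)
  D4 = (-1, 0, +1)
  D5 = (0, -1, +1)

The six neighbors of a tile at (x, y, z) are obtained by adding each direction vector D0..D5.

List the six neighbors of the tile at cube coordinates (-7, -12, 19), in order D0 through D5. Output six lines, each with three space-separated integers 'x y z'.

Center: (-7, -12, 19). Add each direction:
  D0: (-7, -12, 19) + (1, -1, 0) = (-6, -13, 19)
  D1: (-7, -12, 19) + (1, 0, -1) = (-6, -12, 18)
  D2: (-7, -12, 19) + (0, 1, -1) = (-7, -11, 18)
  D3: (-7, -12, 19) + (-1, 1, 0) = (-8, -11, 19)
  D4: (-7, -12, 19) + (-1, 0, 1) = (-8, -12, 20)
  D5: (-7, -12, 19) + (0, -1, 1) = (-7, -13, 20)

Answer: -6 -13 19
-6 -12 18
-7 -11 18
-8 -11 19
-8 -12 20
-7 -13 20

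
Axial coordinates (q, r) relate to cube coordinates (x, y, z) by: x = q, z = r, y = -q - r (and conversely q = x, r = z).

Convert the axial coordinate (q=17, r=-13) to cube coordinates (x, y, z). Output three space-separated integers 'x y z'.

x = q = 17
z = r = -13
y = -x - z = -(17) - (-13) = -4

Answer: 17 -4 -13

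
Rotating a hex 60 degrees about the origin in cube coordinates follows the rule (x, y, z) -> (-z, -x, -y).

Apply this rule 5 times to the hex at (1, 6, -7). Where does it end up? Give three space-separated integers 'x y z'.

Start: (1, 6, -7)
Step 1: (1, 6, -7) -> (-(-7), -(1), -(6)) = (7, -1, -6)
Step 2: (7, -1, -6) -> (-(-6), -(7), -(-1)) = (6, -7, 1)
Step 3: (6, -7, 1) -> (-(1), -(6), -(-7)) = (-1, -6, 7)
Step 4: (-1, -6, 7) -> (-(7), -(-1), -(-6)) = (-7, 1, 6)
Step 5: (-7, 1, 6) -> (-(6), -(-7), -(1)) = (-6, 7, -1)

Answer: -6 7 -1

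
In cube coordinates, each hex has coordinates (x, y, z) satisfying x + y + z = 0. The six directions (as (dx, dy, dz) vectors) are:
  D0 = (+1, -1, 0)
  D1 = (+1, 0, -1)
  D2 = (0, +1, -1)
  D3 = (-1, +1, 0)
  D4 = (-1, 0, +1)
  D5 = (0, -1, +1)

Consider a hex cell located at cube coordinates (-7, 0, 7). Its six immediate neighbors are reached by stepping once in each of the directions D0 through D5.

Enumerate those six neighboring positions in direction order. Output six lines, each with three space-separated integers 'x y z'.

Center: (-7, 0, 7). Add each direction:
  D0: (-7, 0, 7) + (1, -1, 0) = (-6, -1, 7)
  D1: (-7, 0, 7) + (1, 0, -1) = (-6, 0, 6)
  D2: (-7, 0, 7) + (0, 1, -1) = (-7, 1, 6)
  D3: (-7, 0, 7) + (-1, 1, 0) = (-8, 1, 7)
  D4: (-7, 0, 7) + (-1, 0, 1) = (-8, 0, 8)
  D5: (-7, 0, 7) + (0, -1, 1) = (-7, -1, 8)

Answer: -6 -1 7
-6 0 6
-7 1 6
-8 1 7
-8 0 8
-7 -1 8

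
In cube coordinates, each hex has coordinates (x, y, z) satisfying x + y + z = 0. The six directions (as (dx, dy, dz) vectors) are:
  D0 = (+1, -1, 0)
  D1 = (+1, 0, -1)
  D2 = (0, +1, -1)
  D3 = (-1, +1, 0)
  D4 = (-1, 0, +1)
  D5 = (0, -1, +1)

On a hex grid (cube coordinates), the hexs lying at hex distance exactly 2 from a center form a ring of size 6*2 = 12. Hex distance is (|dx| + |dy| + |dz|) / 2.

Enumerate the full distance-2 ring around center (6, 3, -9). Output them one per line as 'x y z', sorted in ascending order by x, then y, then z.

Walk ring at distance 2 from (6, 3, -9):
Start at center + D4*2 = (4, 3, -7)
  hex 0: (4, 3, -7)
  hex 1: (5, 2, -7)
  hex 2: (6, 1, -7)
  hex 3: (7, 1, -8)
  hex 4: (8, 1, -9)
  hex 5: (8, 2, -10)
  hex 6: (8, 3, -11)
  hex 7: (7, 4, -11)
  hex 8: (6, 5, -11)
  hex 9: (5, 5, -10)
  hex 10: (4, 5, -9)
  hex 11: (4, 4, -8)
Sorted: 12 hexes.

Answer: 4 3 -7
4 4 -8
4 5 -9
5 2 -7
5 5 -10
6 1 -7
6 5 -11
7 1 -8
7 4 -11
8 1 -9
8 2 -10
8 3 -11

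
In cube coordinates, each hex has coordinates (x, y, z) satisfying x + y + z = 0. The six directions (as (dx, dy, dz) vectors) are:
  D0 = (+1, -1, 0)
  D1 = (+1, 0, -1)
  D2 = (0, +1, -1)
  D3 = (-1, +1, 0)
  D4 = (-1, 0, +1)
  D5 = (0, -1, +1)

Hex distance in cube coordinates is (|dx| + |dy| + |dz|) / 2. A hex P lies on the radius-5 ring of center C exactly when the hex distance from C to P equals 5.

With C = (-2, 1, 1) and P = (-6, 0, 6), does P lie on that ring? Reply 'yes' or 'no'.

Answer: yes

Derivation:
|px - cx| = |-6 - (-2)| = 4
|py - cy| = |0 - 1| = 1
|pz - cz| = |6 - 1| = 5
distance = (4+1+5)/2 = 10/2 = 5
radius = 5; distance == radius -> yes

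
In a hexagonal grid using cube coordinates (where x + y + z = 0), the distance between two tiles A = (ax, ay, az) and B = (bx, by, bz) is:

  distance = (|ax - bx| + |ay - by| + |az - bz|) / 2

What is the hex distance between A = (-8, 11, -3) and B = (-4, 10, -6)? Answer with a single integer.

|ax - bx| = |-8 - (-4)| = 4
|ay - by| = |11 - 10| = 1
|az - bz| = |-3 - (-6)| = 3
distance = (4 + 1 + 3) / 2 = 8 / 2 = 4

Answer: 4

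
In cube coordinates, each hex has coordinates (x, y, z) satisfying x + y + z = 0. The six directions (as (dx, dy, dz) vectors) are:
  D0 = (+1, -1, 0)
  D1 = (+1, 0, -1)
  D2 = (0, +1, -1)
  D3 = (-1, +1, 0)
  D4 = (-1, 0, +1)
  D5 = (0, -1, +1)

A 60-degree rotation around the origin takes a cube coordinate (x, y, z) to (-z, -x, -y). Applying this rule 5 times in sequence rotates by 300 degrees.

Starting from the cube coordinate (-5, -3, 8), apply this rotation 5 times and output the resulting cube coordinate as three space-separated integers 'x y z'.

Answer: 3 -8 5

Derivation:
Start: (-5, -3, 8)
Step 1: (-5, -3, 8) -> (-(8), -(-5), -(-3)) = (-8, 5, 3)
Step 2: (-8, 5, 3) -> (-(3), -(-8), -(5)) = (-3, 8, -5)
Step 3: (-3, 8, -5) -> (-(-5), -(-3), -(8)) = (5, 3, -8)
Step 4: (5, 3, -8) -> (-(-8), -(5), -(3)) = (8, -5, -3)
Step 5: (8, -5, -3) -> (-(-3), -(8), -(-5)) = (3, -8, 5)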